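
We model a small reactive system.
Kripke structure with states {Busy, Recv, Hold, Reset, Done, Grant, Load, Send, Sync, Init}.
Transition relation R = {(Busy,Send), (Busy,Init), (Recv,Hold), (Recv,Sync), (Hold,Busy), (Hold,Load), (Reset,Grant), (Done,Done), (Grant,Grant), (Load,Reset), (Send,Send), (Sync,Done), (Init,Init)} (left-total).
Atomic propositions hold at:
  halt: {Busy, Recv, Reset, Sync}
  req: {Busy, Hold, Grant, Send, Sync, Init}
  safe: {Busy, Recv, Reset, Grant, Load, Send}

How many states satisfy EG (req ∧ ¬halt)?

3

Sat(¬halt) = {Hold, Done, Grant, Load, Send, Init}
Sat(req ∧ ¬halt) = {Hold, Grant, Send, Init}
EG (req ∧ ¬halt): greatest fixpoint, start Z0 = {Hold, Grant, Send, Init}, keep only states in Sat with some successor in Z. Z1 = {Grant, Send, Init}; fixed.
Sat(EG (req ∧ ¬halt)) = {Grant, Send, Init}
|Sat(EG (req ∧ ¬halt))| = |{Grant, Send, Init}| = 3.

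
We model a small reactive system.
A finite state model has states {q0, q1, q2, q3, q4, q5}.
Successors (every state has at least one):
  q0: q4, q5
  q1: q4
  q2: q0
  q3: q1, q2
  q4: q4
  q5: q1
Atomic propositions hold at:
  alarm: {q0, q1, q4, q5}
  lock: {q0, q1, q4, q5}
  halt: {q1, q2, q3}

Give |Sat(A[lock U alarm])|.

A[lock U alarm]: least fixpoint, start Z0 = Sat(alarm) = {q0, q1, q4, q5}, add states in Sat(lock) with every successor in Z. Already a fixed point.
Sat(A[lock U alarm]) = {q0, q1, q4, q5}
|Sat(A[lock U alarm])| = |{q0, q1, q4, q5}| = 4.

4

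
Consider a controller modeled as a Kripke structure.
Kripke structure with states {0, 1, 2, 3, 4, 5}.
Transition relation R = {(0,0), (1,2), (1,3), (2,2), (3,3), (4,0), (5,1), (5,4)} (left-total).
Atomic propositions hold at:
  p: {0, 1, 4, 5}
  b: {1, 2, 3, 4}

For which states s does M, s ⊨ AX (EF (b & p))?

{5}

Sat(b & p) = {1, 4}
EF (b & p): least fixpoint, start Z0 = {1, 4}, add states with some successor in Z. Z1 = {1, 4, 5}; fixed.
Sat(EF (b & p)) = {1, 4, 5}
Sat(AX (EF (b & p))) = {s : every successor in {1, 4, 5}} = {5}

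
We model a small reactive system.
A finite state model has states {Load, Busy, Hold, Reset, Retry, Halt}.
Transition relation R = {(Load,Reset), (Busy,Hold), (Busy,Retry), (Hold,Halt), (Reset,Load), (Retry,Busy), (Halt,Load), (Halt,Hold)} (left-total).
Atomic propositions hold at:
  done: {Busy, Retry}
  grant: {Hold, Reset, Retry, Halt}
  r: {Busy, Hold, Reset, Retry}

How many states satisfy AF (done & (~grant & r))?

Sat(~grant) = {Load, Busy}
Sat(~grant & r) = {Busy}
Sat(done & (~grant & r)) = {Busy}
AF (done & (~grant & r)): least fixpoint, start Z0 = {Busy}, add states with every successor in Z. Z1 = {Busy, Retry}; fixed.
Sat(AF (done & (~grant & r))) = {Busy, Retry}
|Sat(AF (done & (~grant & r)))| = |{Busy, Retry}| = 2.

2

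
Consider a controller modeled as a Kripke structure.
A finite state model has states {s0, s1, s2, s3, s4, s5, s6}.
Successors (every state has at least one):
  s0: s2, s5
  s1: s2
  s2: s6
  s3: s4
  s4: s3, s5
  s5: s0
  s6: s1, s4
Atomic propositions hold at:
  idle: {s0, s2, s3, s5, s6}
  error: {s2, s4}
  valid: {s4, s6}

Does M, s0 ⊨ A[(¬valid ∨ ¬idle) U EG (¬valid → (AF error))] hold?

No

Sat(¬valid) = {s0, s1, s2, s3, s5}
Sat(¬idle) = {s1, s4}
Sat(¬valid ∨ ¬idle) = {s0, s1, s2, s3, s4, s5}
AF error: least fixpoint, start Z0 = {s2, s4}, add states with every successor in Z. Z1 = {s1, s2, s3, s4}; Z2 = {s1, s2, s3, s4, s6}; fixed.
Sat(AF error) = {s1, s2, s3, s4, s6}
Sat(¬valid → (AF error)) = {s1, s2, s3, s4, s6}
EG (¬valid → (AF error)): greatest fixpoint, start Z0 = {s1, s2, s3, s4, s6}, keep only states in Sat with some successor in Z. Already a fixed point.
Sat(EG (¬valid → (AF error))) = {s1, s2, s3, s4, s6}
A[(¬valid ∨ ¬idle) U EG (¬valid → (AF error))]: least fixpoint, start Z0 = Sat(EG (¬valid → (AF error))) = {s1, s2, s3, s4, s6}, add states in Sat(¬valid ∨ ¬idle) with every successor in Z. Already a fixed point.
Sat(A[(¬valid ∨ ¬idle) U EG (¬valid → (AF error))]) = {s1, s2, s3, s4, s6}
s0 ∉ Sat(A[(¬valid ∨ ¬idle) U EG (¬valid → (AF error))]) = {s1, s2, s3, s4, s6}, so the formula does not hold at s0.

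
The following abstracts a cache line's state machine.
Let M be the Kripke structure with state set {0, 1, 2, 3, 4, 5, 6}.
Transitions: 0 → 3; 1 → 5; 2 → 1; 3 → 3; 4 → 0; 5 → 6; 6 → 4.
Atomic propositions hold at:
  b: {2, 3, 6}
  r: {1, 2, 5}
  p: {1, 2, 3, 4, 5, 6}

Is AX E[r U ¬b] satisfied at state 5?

No

Sat(¬b) = {0, 1, 4, 5}
E[r U ¬b]: least fixpoint, start Z0 = Sat(¬b) = {0, 1, 4, 5}, add states in Sat(r) with some successor in Z. Z1 = {0, 1, 2, 4, 5}; fixed.
Sat(E[r U ¬b]) = {0, 1, 2, 4, 5}
Sat(AX E[r U ¬b]) = {s : every successor in {0, 1, 2, 4, 5}} = {1, 2, 4, 6}
5 ∉ Sat(AX E[r U ¬b]) = {1, 2, 4, 6}, so the formula does not hold at 5.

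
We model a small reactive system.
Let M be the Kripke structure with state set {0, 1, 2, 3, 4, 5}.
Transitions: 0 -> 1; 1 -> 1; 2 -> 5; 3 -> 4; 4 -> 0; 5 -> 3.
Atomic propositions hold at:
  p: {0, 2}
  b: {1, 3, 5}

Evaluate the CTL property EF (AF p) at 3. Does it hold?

Yes

AF p: least fixpoint, start Z0 = {0, 2}, add states with every successor in Z. Z1 = {0, 2, 4}; Z2 = {0, 2, 3, 4}; Z3 = {0, 2, 3, 4, 5}; fixed.
Sat(AF p) = {0, 2, 3, 4, 5}
EF (AF p): least fixpoint, start Z0 = {0, 2, 3, 4, 5}, add states with some successor in Z. Already a fixed point.
Sat(EF (AF p)) = {0, 2, 3, 4, 5}
3 ∈ Sat(EF (AF p)) = {0, 2, 3, 4, 5}, so the formula holds at 3.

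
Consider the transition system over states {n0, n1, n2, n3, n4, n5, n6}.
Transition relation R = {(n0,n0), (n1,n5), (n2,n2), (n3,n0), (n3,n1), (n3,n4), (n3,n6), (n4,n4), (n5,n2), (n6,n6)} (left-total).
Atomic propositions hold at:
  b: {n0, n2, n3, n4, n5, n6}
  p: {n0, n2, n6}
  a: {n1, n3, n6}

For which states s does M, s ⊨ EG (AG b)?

AG b: greatest fixpoint, start Z0 = {n0, n2, n3, n4, n5, n6}, keep only states in Sat with every successor in Z. Z1 = {n0, n2, n4, n5, n6}; fixed.
Sat(AG b) = {n0, n2, n4, n5, n6}
EG (AG b): greatest fixpoint, start Z0 = {n0, n2, n4, n5, n6}, keep only states in Sat with some successor in Z. Already a fixed point.
Sat(EG (AG b)) = {n0, n2, n4, n5, n6}

{n0, n2, n4, n5, n6}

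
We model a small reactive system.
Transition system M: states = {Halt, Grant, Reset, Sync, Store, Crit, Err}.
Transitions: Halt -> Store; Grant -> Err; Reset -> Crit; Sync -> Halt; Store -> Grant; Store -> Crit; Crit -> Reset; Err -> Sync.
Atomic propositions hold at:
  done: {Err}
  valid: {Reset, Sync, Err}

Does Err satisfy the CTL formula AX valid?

Yes

Sat(AX valid) = {s : every successor in {Reset, Sync, Err}} = {Grant, Crit, Err}
Err ∈ Sat(AX valid) = {Grant, Crit, Err}, so the formula holds at Err.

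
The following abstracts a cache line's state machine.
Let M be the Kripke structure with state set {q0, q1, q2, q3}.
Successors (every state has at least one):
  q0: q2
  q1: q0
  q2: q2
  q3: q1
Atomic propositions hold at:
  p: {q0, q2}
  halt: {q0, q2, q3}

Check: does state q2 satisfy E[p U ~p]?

Sat(~p) = {q1, q3}
E[p U ~p]: least fixpoint, start Z0 = Sat(~p) = {q1, q3}, add states in Sat(p) with some successor in Z. Already a fixed point.
Sat(E[p U ~p]) = {q1, q3}
q2 ∉ Sat(E[p U ~p]) = {q1, q3}, so the formula does not hold at q2.

No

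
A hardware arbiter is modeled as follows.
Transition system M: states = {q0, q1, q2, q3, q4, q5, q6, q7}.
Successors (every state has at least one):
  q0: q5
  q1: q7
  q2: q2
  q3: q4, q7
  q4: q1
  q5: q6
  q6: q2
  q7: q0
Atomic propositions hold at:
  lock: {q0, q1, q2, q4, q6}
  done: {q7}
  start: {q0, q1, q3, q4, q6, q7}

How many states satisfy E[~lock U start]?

7

Sat(~lock) = {q3, q5, q7}
E[~lock U start]: least fixpoint, start Z0 = Sat(start) = {q0, q1, q3, q4, q6, q7}, add states in Sat(~lock) with some successor in Z. Z1 = {q0, q1, q3, q4, q5, q6, q7}; fixed.
Sat(E[~lock U start]) = {q0, q1, q3, q4, q5, q6, q7}
|Sat(E[~lock U start])| = |{q0, q1, q3, q4, q5, q6, q7}| = 7.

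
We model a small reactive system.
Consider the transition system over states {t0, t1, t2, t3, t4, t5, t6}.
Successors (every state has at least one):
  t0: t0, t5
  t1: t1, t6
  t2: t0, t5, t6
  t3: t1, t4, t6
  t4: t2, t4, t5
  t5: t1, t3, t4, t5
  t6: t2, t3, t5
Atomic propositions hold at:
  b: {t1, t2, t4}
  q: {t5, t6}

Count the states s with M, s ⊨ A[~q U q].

2

Sat(~q) = {t0, t1, t2, t3, t4}
A[~q U q]: least fixpoint, start Z0 = Sat(q) = {t5, t6}, add states in Sat(~q) with every successor in Z. Already a fixed point.
Sat(A[~q U q]) = {t5, t6}
|Sat(A[~q U q])| = |{t5, t6}| = 2.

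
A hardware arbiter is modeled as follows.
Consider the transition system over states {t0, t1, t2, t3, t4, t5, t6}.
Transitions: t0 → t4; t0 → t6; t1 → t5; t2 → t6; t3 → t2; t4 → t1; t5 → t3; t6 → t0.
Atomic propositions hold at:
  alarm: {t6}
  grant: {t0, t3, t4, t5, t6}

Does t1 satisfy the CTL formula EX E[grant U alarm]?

E[grant U alarm]: least fixpoint, start Z0 = Sat(alarm) = {t6}, add states in Sat(grant) with some successor in Z. Z1 = {t0, t6}; fixed.
Sat(E[grant U alarm]) = {t0, t6}
Sat(EX E[grant U alarm]) = {s : some successor in {t0, t6}} = {t0, t2, t6}
t1 ∉ Sat(EX E[grant U alarm]) = {t0, t2, t6}, so the formula does not hold at t1.

No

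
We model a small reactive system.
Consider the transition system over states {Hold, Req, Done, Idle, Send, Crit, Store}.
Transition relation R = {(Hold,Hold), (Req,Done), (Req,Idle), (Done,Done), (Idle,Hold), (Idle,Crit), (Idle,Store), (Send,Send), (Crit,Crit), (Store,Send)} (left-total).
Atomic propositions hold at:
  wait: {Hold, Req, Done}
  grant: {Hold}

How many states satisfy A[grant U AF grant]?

AF grant: least fixpoint, start Z0 = {Hold}, add states with every successor in Z. Already a fixed point.
Sat(AF grant) = {Hold}
A[grant U AF grant]: least fixpoint, start Z0 = Sat(AF grant) = {Hold}, add states in Sat(grant) with every successor in Z. Already a fixed point.
Sat(A[grant U AF grant]) = {Hold}
|Sat(A[grant U AF grant])| = |{Hold}| = 1.

1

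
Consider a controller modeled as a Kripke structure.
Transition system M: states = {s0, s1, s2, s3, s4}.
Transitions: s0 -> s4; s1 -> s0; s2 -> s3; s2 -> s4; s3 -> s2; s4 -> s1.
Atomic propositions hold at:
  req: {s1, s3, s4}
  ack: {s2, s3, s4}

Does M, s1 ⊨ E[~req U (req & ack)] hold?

No

Sat(~req) = {s0, s2}
Sat(req & ack) = {s3, s4}
E[~req U (req & ack)]: least fixpoint, start Z0 = Sat((req & ack)) = {s3, s4}, add states in Sat(~req) with some successor in Z. Z1 = {s0, s2, s3, s4}; fixed.
Sat(E[~req U (req & ack)]) = {s0, s2, s3, s4}
s1 ∉ Sat(E[~req U (req & ack)]) = {s0, s2, s3, s4}, so the formula does not hold at s1.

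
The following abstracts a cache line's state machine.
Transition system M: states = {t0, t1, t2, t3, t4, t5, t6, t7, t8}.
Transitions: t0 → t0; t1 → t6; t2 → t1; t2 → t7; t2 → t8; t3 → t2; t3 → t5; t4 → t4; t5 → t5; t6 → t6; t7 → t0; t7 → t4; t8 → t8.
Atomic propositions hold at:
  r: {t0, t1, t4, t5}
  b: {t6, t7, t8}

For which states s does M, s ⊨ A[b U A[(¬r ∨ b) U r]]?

Sat(¬r) = {t2, t3, t6, t7, t8}
Sat(¬r ∨ b) = {t2, t3, t6, t7, t8}
A[(¬r ∨ b) U r]: least fixpoint, start Z0 = Sat(r) = {t0, t1, t4, t5}, add states in Sat(¬r ∨ b) with every successor in Z. Z1 = {t0, t1, t4, t5, t7}; fixed.
Sat(A[(¬r ∨ b) U r]) = {t0, t1, t4, t5, t7}
A[b U A[(¬r ∨ b) U r]]: least fixpoint, start Z0 = Sat(A[(¬r ∨ b) U r]) = {t0, t1, t4, t5, t7}, add states in Sat(b) with every successor in Z. Already a fixed point.
Sat(A[b U A[(¬r ∨ b) U r]]) = {t0, t1, t4, t5, t7}

{t0, t1, t4, t5, t7}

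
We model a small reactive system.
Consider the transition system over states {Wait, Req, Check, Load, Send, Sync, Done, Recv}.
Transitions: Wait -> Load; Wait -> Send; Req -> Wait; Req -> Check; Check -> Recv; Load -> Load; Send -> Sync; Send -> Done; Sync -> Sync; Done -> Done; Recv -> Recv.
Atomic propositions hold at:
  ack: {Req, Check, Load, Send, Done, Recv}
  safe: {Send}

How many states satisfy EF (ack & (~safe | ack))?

Sat(~safe) = {Wait, Req, Check, Load, Sync, Done, Recv}
Sat(~safe | ack) = {Wait, Req, Check, Load, Send, Sync, Done, Recv}
Sat(ack & (~safe | ack)) = {Req, Check, Load, Send, Done, Recv}
EF (ack & (~safe | ack)): least fixpoint, start Z0 = {Req, Check, Load, Send, Done, Recv}, add states with some successor in Z. Z1 = {Wait, Req, Check, Load, Send, Done, Recv}; fixed.
Sat(EF (ack & (~safe | ack))) = {Wait, Req, Check, Load, Send, Done, Recv}
|Sat(EF (ack & (~safe | ack)))| = |{Wait, Req, Check, Load, Send, Done, Recv}| = 7.

7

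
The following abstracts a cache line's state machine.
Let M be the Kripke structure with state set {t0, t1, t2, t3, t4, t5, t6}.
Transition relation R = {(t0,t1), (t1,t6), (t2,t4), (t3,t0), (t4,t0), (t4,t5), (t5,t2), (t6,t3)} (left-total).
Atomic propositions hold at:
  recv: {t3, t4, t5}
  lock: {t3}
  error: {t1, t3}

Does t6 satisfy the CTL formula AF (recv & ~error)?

Sat(~error) = {t0, t2, t4, t5, t6}
Sat(recv & ~error) = {t4, t5}
AF (recv & ~error): least fixpoint, start Z0 = {t4, t5}, add states with every successor in Z. Z1 = {t2, t4, t5}; fixed.
Sat(AF (recv & ~error)) = {t2, t4, t5}
t6 ∉ Sat(AF (recv & ~error)) = {t2, t4, t5}, so the formula does not hold at t6.

No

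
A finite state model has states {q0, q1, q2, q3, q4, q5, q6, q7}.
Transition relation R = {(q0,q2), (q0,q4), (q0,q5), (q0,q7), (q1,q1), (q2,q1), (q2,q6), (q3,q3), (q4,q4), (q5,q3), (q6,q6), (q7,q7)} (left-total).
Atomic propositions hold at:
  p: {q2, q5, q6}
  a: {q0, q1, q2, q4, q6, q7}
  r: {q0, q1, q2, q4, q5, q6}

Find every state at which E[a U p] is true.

E[a U p]: least fixpoint, start Z0 = Sat(p) = {q2, q5, q6}, add states in Sat(a) with some successor in Z. Z1 = {q0, q2, q5, q6}; fixed.
Sat(E[a U p]) = {q0, q2, q5, q6}

{q0, q2, q5, q6}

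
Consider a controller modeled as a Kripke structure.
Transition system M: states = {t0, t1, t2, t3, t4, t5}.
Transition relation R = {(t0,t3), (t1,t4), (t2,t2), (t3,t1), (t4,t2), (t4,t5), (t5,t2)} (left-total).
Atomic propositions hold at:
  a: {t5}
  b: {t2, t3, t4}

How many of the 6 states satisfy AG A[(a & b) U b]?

1

Sat(a & b) = ∅
A[(a & b) U b]: least fixpoint, start Z0 = Sat(b) = {t2, t3, t4}, add states in Sat(a & b) with every successor in Z. Already a fixed point.
Sat(A[(a & b) U b]) = {t2, t3, t4}
AG A[(a & b) U b]: greatest fixpoint, start Z0 = {t2, t3, t4}, keep only states in Sat with every successor in Z. Z1 = {t2}; fixed.
Sat(AG A[(a & b) U b]) = {t2}
|Sat(AG A[(a & b) U b])| = |{t2}| = 1.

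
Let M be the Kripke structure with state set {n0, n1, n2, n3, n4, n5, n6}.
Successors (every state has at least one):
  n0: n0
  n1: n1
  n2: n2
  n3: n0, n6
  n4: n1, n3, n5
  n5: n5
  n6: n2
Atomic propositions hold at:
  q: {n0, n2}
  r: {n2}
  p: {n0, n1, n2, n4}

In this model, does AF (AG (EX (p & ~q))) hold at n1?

Sat(~q) = {n1, n3, n4, n5, n6}
Sat(p & ~q) = {n1, n4}
Sat(EX (p & ~q)) = {s : some successor in {n1, n4}} = {n1, n4}
AG (EX (p & ~q)): greatest fixpoint, start Z0 = {n1, n4}, keep only states in Sat with every successor in Z. Z1 = {n1}; fixed.
Sat(AG (EX (p & ~q))) = {n1}
AF (AG (EX (p & ~q))): least fixpoint, start Z0 = {n1}, add states with every successor in Z. Already a fixed point.
Sat(AF (AG (EX (p & ~q)))) = {n1}
n1 ∈ Sat(AF (AG (EX (p & ~q)))) = {n1}, so the formula holds at n1.

Yes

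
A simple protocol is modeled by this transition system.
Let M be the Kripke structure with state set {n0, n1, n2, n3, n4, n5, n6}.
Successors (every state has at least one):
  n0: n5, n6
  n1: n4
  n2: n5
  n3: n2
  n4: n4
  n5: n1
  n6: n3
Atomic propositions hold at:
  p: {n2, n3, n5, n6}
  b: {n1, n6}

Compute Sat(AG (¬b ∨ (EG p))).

Sat(¬b) = {n0, n2, n3, n4, n5}
EG p: greatest fixpoint, start Z0 = {n2, n3, n5, n6}, keep only states in Sat with some successor in Z. Z1 = {n2, n3, n6}; Z2 = {n3, n6}; Z3 = {n6}; Z4 = ∅; fixed.
Sat(EG p) = ∅
Sat(¬b ∨ (EG p)) = {n0, n2, n3, n4, n5}
AG (¬b ∨ (EG p)): greatest fixpoint, start Z0 = {n0, n2, n3, n4, n5}, keep only states in Sat with every successor in Z. Z1 = {n2, n3, n4}; Z2 = {n3, n4}; Z3 = {n4}; fixed.
Sat(AG (¬b ∨ (EG p))) = {n4}

{n4}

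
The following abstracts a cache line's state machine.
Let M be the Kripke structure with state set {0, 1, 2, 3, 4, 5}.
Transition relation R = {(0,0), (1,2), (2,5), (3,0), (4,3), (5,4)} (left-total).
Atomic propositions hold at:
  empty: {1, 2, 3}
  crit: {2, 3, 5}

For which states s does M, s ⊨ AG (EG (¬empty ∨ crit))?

Sat(¬empty) = {0, 4, 5}
Sat(¬empty ∨ crit) = {0, 2, 3, 4, 5}
EG (¬empty ∨ crit): greatest fixpoint, start Z0 = {0, 2, 3, 4, 5}, keep only states in Sat with some successor in Z. Already a fixed point.
Sat(EG (¬empty ∨ crit)) = {0, 2, 3, 4, 5}
AG (EG (¬empty ∨ crit)): greatest fixpoint, start Z0 = {0, 2, 3, 4, 5}, keep only states in Sat with every successor in Z. Already a fixed point.
Sat(AG (EG (¬empty ∨ crit))) = {0, 2, 3, 4, 5}

{0, 2, 3, 4, 5}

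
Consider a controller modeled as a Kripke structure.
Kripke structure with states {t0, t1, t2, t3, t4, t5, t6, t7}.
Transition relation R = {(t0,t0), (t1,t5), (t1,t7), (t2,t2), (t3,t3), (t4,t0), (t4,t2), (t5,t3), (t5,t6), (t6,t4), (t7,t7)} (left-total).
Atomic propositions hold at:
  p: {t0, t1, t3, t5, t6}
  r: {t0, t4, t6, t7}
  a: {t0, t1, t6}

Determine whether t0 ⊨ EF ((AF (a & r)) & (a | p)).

Yes

Sat(a & r) = {t0, t6}
AF (a & r): least fixpoint, start Z0 = {t0, t6}, add states with every successor in Z. Already a fixed point.
Sat(AF (a & r)) = {t0, t6}
Sat(a | p) = {t0, t1, t3, t5, t6}
Sat((AF (a & r)) & (a | p)) = {t0, t6}
EF ((AF (a & r)) & (a | p)): least fixpoint, start Z0 = {t0, t6}, add states with some successor in Z. Z1 = {t0, t4, t5, t6}; Z2 = {t0, t1, t4, t5, t6}; fixed.
Sat(EF ((AF (a & r)) & (a | p))) = {t0, t1, t4, t5, t6}
t0 ∈ Sat(EF ((AF (a & r)) & (a | p))) = {t0, t1, t4, t5, t6}, so the formula holds at t0.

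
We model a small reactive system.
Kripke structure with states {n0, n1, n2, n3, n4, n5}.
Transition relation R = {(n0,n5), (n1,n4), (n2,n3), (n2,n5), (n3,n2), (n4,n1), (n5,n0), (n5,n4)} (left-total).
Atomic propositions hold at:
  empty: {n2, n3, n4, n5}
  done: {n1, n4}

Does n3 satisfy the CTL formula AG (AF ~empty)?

No

Sat(~empty) = {n0, n1}
AF ~empty: least fixpoint, start Z0 = {n0, n1}, add states with every successor in Z. Z1 = {n0, n1, n4}; Z2 = {n0, n1, n4, n5}; fixed.
Sat(AF ~empty) = {n0, n1, n4, n5}
AG (AF ~empty): greatest fixpoint, start Z0 = {n0, n1, n4, n5}, keep only states in Sat with every successor in Z. Already a fixed point.
Sat(AG (AF ~empty)) = {n0, n1, n4, n5}
n3 ∉ Sat(AG (AF ~empty)) = {n0, n1, n4, n5}, so the formula does not hold at n3.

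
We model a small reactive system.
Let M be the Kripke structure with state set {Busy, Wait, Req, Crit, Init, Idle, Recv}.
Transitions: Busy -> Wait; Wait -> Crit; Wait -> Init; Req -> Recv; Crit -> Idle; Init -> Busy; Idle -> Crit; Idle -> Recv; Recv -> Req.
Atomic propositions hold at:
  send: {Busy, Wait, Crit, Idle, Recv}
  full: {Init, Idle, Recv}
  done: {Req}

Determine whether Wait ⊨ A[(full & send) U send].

Sat(full & send) = {Idle, Recv}
A[(full & send) U send]: least fixpoint, start Z0 = Sat(send) = {Busy, Wait, Crit, Idle, Recv}, add states in Sat(full & send) with every successor in Z. Already a fixed point.
Sat(A[(full & send) U send]) = {Busy, Wait, Crit, Idle, Recv}
Wait ∈ Sat(A[(full & send) U send]) = {Busy, Wait, Crit, Idle, Recv}, so the formula holds at Wait.

Yes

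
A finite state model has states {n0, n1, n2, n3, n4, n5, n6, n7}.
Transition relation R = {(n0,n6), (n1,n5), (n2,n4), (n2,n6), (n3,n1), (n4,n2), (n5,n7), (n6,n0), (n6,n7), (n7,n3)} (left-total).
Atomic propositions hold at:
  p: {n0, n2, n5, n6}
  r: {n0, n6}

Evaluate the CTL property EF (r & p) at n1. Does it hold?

Sat(r & p) = {n0, n6}
EF (r & p): least fixpoint, start Z0 = {n0, n6}, add states with some successor in Z. Z1 = {n0, n2, n6}; Z2 = {n0, n2, n4, n6}; fixed.
Sat(EF (r & p)) = {n0, n2, n4, n6}
n1 ∉ Sat(EF (r & p)) = {n0, n2, n4, n6}, so the formula does not hold at n1.

No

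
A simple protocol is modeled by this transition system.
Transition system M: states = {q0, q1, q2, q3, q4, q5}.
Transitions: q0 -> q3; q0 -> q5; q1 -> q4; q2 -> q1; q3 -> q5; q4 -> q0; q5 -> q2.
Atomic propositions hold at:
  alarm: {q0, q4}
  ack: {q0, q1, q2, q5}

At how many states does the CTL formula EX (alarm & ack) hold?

1

Sat(alarm & ack) = {q0}
Sat(EX (alarm & ack)) = {s : some successor in {q0}} = {q4}
|Sat(EX (alarm & ack))| = |{q4}| = 1.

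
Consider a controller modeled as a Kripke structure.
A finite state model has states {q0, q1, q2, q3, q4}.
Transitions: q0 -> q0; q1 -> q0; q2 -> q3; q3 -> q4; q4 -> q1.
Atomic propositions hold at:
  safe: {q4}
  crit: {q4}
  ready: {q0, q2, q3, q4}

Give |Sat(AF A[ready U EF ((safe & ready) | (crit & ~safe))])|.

Sat(safe & ready) = {q4}
Sat(~safe) = {q0, q1, q2, q3}
Sat(crit & ~safe) = ∅
Sat((safe & ready) | (crit & ~safe)) = {q4}
EF ((safe & ready) | (crit & ~safe)): least fixpoint, start Z0 = {q4}, add states with some successor in Z. Z1 = {q3, q4}; Z2 = {q2, q3, q4}; fixed.
Sat(EF ((safe & ready) | (crit & ~safe))) = {q2, q3, q4}
A[ready U EF ((safe & ready) | (crit & ~safe))]: least fixpoint, start Z0 = Sat(EF ((safe & ready) | (crit & ~safe))) = {q2, q3, q4}, add states in Sat(ready) with every successor in Z. Already a fixed point.
Sat(A[ready U EF ((safe & ready) | (crit & ~safe))]) = {q2, q3, q4}
AF A[ready U EF ((safe & ready) | (crit & ~safe))]: least fixpoint, start Z0 = {q2, q3, q4}, add states with every successor in Z. Already a fixed point.
Sat(AF A[ready U EF ((safe & ready) | (crit & ~safe))]) = {q2, q3, q4}
|Sat(AF A[ready U EF ((safe & ready) | (crit & ~safe))])| = |{q2, q3, q4}| = 3.

3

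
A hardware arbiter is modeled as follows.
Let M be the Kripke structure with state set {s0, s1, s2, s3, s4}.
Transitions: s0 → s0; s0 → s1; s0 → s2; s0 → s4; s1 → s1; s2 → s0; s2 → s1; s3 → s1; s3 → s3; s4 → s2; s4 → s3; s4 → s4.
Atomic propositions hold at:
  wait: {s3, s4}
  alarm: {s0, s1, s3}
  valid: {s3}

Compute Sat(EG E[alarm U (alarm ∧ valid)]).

Sat(alarm ∧ valid) = {s3}
E[alarm U (alarm ∧ valid)]: least fixpoint, start Z0 = Sat((alarm ∧ valid)) = {s3}, add states in Sat(alarm) with some successor in Z. Already a fixed point.
Sat(E[alarm U (alarm ∧ valid)]) = {s3}
EG E[alarm U (alarm ∧ valid)]: greatest fixpoint, start Z0 = {s3}, keep only states in Sat with some successor in Z. Already a fixed point.
Sat(EG E[alarm U (alarm ∧ valid)]) = {s3}

{s3}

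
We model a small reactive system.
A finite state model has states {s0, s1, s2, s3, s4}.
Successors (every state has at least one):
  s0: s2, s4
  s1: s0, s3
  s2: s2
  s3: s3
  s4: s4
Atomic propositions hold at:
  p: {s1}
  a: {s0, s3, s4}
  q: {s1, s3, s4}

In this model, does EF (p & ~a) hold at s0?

Sat(~a) = {s1, s2}
Sat(p & ~a) = {s1}
EF (p & ~a): least fixpoint, start Z0 = {s1}, add states with some successor in Z. Already a fixed point.
Sat(EF (p & ~a)) = {s1}
s0 ∉ Sat(EF (p & ~a)) = {s1}, so the formula does not hold at s0.

No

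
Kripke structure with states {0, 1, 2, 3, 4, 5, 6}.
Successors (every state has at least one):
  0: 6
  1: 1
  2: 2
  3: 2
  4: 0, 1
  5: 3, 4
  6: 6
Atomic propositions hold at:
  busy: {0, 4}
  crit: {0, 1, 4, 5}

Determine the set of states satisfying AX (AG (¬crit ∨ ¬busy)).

Sat(¬crit) = {2, 3, 6}
Sat(¬busy) = {1, 2, 3, 5, 6}
Sat(¬crit ∨ ¬busy) = {1, 2, 3, 5, 6}
AG (¬crit ∨ ¬busy): greatest fixpoint, start Z0 = {1, 2, 3, 5, 6}, keep only states in Sat with every successor in Z. Z1 = {1, 2, 3, 6}; fixed.
Sat(AG (¬crit ∨ ¬busy)) = {1, 2, 3, 6}
Sat(AX (AG (¬crit ∨ ¬busy))) = {s : every successor in {1, 2, 3, 6}} = {0, 1, 2, 3, 6}

{0, 1, 2, 3, 6}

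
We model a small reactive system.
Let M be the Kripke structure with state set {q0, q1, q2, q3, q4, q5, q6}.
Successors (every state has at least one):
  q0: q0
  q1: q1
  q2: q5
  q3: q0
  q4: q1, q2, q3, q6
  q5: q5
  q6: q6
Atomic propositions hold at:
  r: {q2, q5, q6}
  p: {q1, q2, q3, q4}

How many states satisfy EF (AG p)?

AG p: greatest fixpoint, start Z0 = {q1, q2, q3, q4}, keep only states in Sat with every successor in Z. Z1 = {q1}; fixed.
Sat(AG p) = {q1}
EF (AG p): least fixpoint, start Z0 = {q1}, add states with some successor in Z. Z1 = {q1, q4}; fixed.
Sat(EF (AG p)) = {q1, q4}
|Sat(EF (AG p))| = |{q1, q4}| = 2.

2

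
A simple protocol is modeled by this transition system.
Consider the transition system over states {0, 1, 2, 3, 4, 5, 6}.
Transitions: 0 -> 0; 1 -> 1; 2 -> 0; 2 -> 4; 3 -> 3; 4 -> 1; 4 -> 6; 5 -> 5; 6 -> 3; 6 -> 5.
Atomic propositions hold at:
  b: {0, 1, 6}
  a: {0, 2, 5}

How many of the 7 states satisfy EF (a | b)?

6

Sat(a | b) = {0, 1, 2, 5, 6}
EF (a | b): least fixpoint, start Z0 = {0, 1, 2, 5, 6}, add states with some successor in Z. Z1 = {0, 1, 2, 4, 5, 6}; fixed.
Sat(EF (a | b)) = {0, 1, 2, 4, 5, 6}
|Sat(EF (a | b))| = |{0, 1, 2, 4, 5, 6}| = 6.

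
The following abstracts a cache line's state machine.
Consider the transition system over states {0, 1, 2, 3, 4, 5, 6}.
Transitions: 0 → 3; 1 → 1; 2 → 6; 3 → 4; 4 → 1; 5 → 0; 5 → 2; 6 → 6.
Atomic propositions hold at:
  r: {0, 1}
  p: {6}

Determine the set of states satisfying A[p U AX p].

{2, 6}

Sat(AX p) = {s : every successor in {6}} = {2, 6}
A[p U AX p]: least fixpoint, start Z0 = Sat(AX p) = {2, 6}, add states in Sat(p) with every successor in Z. Already a fixed point.
Sat(A[p U AX p]) = {2, 6}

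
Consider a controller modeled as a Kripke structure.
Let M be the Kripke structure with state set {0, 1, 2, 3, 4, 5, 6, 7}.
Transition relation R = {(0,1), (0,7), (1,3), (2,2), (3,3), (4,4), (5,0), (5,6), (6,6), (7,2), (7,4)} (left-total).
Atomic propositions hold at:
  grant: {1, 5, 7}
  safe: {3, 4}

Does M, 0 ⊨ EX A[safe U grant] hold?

Yes

A[safe U grant]: least fixpoint, start Z0 = Sat(grant) = {1, 5, 7}, add states in Sat(safe) with every successor in Z. Already a fixed point.
Sat(A[safe U grant]) = {1, 5, 7}
Sat(EX A[safe U grant]) = {s : some successor in {1, 5, 7}} = {0}
0 ∈ Sat(EX A[safe U grant]) = {0}, so the formula holds at 0.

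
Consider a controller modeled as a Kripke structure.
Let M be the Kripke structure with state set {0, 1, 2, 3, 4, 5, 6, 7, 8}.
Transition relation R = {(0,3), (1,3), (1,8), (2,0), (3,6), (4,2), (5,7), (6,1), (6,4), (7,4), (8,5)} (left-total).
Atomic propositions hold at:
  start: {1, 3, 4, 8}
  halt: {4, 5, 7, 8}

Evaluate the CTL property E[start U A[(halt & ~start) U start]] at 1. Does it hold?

Yes

Sat(~start) = {0, 2, 5, 6, 7}
Sat(halt & ~start) = {5, 7}
A[(halt & ~start) U start]: least fixpoint, start Z0 = Sat(start) = {1, 3, 4, 8}, add states in Sat(halt & ~start) with every successor in Z. Z1 = {1, 3, 4, 7, 8}; Z2 = {1, 3, 4, 5, 7, 8}; fixed.
Sat(A[(halt & ~start) U start]) = {1, 3, 4, 5, 7, 8}
E[start U A[(halt & ~start) U start]]: least fixpoint, start Z0 = Sat(A[(halt & ~start) U start]) = {1, 3, 4, 5, 7, 8}, add states in Sat(start) with some successor in Z. Already a fixed point.
Sat(E[start U A[(halt & ~start) U start]]) = {1, 3, 4, 5, 7, 8}
1 ∈ Sat(E[start U A[(halt & ~start) U start]]) = {1, 3, 4, 5, 7, 8}, so the formula holds at 1.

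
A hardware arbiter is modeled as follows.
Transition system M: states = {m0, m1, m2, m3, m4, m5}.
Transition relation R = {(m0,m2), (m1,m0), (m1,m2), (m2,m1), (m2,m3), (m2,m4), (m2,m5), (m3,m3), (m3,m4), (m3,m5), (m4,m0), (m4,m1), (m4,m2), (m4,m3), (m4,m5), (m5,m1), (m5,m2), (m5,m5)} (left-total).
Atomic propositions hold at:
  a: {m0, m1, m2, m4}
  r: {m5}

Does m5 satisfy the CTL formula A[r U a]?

No

A[r U a]: least fixpoint, start Z0 = Sat(a) = {m0, m1, m2, m4}, add states in Sat(r) with every successor in Z. Already a fixed point.
Sat(A[r U a]) = {m0, m1, m2, m4}
m5 ∉ Sat(A[r U a]) = {m0, m1, m2, m4}, so the formula does not hold at m5.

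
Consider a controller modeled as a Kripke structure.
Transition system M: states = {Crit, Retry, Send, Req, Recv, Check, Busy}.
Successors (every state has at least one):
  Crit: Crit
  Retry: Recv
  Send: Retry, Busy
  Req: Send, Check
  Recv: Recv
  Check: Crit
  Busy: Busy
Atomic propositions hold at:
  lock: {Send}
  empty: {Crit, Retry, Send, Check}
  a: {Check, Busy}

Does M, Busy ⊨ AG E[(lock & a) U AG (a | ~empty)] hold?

Sat(lock & a) = ∅
Sat(~empty) = {Req, Recv, Busy}
Sat(a | ~empty) = {Req, Recv, Check, Busy}
AG (a | ~empty): greatest fixpoint, start Z0 = {Req, Recv, Check, Busy}, keep only states in Sat with every successor in Z. Z1 = {Recv, Busy}; fixed.
Sat(AG (a | ~empty)) = {Recv, Busy}
E[(lock & a) U AG (a | ~empty)]: least fixpoint, start Z0 = Sat(AG (a | ~empty)) = {Recv, Busy}, add states in Sat(lock & a) with some successor in Z. Already a fixed point.
Sat(E[(lock & a) U AG (a | ~empty)]) = {Recv, Busy}
AG E[(lock & a) U AG (a | ~empty)]: greatest fixpoint, start Z0 = {Recv, Busy}, keep only states in Sat with every successor in Z. Already a fixed point.
Sat(AG E[(lock & a) U AG (a | ~empty)]) = {Recv, Busy}
Busy ∈ Sat(AG E[(lock & a) U AG (a | ~empty)]) = {Recv, Busy}, so the formula holds at Busy.

Yes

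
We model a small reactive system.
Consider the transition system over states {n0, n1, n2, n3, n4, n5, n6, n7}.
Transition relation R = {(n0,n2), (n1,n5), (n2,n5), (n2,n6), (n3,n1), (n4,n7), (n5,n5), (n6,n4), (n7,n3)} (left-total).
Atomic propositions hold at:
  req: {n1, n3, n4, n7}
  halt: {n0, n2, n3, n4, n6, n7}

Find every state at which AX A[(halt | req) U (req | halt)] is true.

Sat(halt | req) = {n0, n1, n2, n3, n4, n6, n7}
Sat(req | halt) = {n0, n1, n2, n3, n4, n6, n7}
A[(halt | req) U (req | halt)]: least fixpoint, start Z0 = Sat((req | halt)) = {n0, n1, n2, n3, n4, n6, n7}, add states in Sat(halt | req) with every successor in Z. Already a fixed point.
Sat(A[(halt | req) U (req | halt)]) = {n0, n1, n2, n3, n4, n6, n7}
Sat(AX A[(halt | req) U (req | halt)]) = {s : every successor in {n0, n1, n2, n3, n4, n6, n7}} = {n0, n3, n4, n6, n7}

{n0, n3, n4, n6, n7}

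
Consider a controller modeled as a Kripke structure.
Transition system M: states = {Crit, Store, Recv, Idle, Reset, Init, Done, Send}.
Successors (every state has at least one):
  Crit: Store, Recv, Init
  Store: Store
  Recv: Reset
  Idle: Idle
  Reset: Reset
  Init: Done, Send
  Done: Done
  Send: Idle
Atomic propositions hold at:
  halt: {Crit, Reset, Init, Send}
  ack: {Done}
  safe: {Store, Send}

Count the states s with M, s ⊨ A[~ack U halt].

Sat(~ack) = {Crit, Store, Recv, Idle, Reset, Init, Send}
A[~ack U halt]: least fixpoint, start Z0 = Sat(halt) = {Crit, Reset, Init, Send}, add states in Sat(~ack) with every successor in Z. Z1 = {Crit, Recv, Reset, Init, Send}; fixed.
Sat(A[~ack U halt]) = {Crit, Recv, Reset, Init, Send}
|Sat(A[~ack U halt])| = |{Crit, Recv, Reset, Init, Send}| = 5.

5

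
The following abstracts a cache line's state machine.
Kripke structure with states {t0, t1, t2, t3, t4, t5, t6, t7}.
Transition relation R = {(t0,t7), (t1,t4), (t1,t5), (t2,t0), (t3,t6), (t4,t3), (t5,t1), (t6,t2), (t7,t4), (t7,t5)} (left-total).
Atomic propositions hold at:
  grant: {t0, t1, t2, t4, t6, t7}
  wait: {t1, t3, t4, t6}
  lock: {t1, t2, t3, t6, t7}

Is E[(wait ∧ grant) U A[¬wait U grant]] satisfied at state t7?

Sat(wait ∧ grant) = {t1, t4, t6}
Sat(¬wait) = {t0, t2, t5, t7}
A[¬wait U grant]: least fixpoint, start Z0 = Sat(grant) = {t0, t1, t2, t4, t6, t7}, add states in Sat(¬wait) with every successor in Z. Z1 = {t0, t1, t2, t4, t5, t6, t7}; fixed.
Sat(A[¬wait U grant]) = {t0, t1, t2, t4, t5, t6, t7}
E[(wait ∧ grant) U A[¬wait U grant]]: least fixpoint, start Z0 = Sat(A[¬wait U grant]) = {t0, t1, t2, t4, t5, t6, t7}, add states in Sat(wait ∧ grant) with some successor in Z. Already a fixed point.
Sat(E[(wait ∧ grant) U A[¬wait U grant]]) = {t0, t1, t2, t4, t5, t6, t7}
t7 ∈ Sat(E[(wait ∧ grant) U A[¬wait U grant]]) = {t0, t1, t2, t4, t5, t6, t7}, so the formula holds at t7.

Yes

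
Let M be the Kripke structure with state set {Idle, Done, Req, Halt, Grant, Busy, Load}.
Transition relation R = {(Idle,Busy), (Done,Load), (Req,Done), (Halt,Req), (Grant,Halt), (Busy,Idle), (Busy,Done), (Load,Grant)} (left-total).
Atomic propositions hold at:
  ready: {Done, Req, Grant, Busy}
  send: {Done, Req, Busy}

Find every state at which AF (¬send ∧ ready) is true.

{Done, Req, Halt, Grant, Load}

Sat(¬send) = {Idle, Halt, Grant, Load}
Sat(¬send ∧ ready) = {Grant}
AF (¬send ∧ ready): least fixpoint, start Z0 = {Grant}, add states with every successor in Z. Z1 = {Grant, Load}; Z2 = {Done, Grant, Load}; Z3 = {Done, Req, Grant, Load}; Z4 = {Done, Req, Halt, Grant, Load}; fixed.
Sat(AF (¬send ∧ ready)) = {Done, Req, Halt, Grant, Load}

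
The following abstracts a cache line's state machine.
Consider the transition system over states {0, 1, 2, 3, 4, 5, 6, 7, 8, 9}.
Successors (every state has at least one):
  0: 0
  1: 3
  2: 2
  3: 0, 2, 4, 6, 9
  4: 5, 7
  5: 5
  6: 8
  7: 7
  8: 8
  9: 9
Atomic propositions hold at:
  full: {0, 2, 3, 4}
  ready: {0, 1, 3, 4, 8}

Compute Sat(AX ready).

Sat(AX ready) = {s : every successor in {0, 1, 3, 4, 8}} = {0, 1, 6, 8}

{0, 1, 6, 8}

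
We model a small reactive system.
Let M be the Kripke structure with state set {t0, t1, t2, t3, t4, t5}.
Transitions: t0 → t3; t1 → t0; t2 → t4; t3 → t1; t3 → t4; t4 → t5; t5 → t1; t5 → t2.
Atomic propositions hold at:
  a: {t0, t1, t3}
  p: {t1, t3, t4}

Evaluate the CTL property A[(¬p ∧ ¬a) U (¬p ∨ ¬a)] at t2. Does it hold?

Sat(¬p) = {t0, t2, t5}
Sat(¬a) = {t2, t4, t5}
Sat(¬p ∧ ¬a) = {t2, t5}
Sat(¬p ∨ ¬a) = {t0, t2, t4, t5}
A[(¬p ∧ ¬a) U (¬p ∨ ¬a)]: least fixpoint, start Z0 = Sat((¬p ∨ ¬a)) = {t0, t2, t4, t5}, add states in Sat(¬p ∧ ¬a) with every successor in Z. Already a fixed point.
Sat(A[(¬p ∧ ¬a) U (¬p ∨ ¬a)]) = {t0, t2, t4, t5}
t2 ∈ Sat(A[(¬p ∧ ¬a) U (¬p ∨ ¬a)]) = {t0, t2, t4, t5}, so the formula holds at t2.

Yes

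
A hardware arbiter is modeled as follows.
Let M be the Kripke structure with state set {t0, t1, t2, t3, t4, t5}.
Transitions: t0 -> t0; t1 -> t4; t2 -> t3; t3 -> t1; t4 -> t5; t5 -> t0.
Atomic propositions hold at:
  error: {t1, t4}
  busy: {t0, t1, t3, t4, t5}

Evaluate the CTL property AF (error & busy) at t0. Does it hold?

No

Sat(error & busy) = {t1, t4}
AF (error & busy): least fixpoint, start Z0 = {t1, t4}, add states with every successor in Z. Z1 = {t1, t3, t4}; Z2 = {t1, t2, t3, t4}; fixed.
Sat(AF (error & busy)) = {t1, t2, t3, t4}
t0 ∉ Sat(AF (error & busy)) = {t1, t2, t3, t4}, so the formula does not hold at t0.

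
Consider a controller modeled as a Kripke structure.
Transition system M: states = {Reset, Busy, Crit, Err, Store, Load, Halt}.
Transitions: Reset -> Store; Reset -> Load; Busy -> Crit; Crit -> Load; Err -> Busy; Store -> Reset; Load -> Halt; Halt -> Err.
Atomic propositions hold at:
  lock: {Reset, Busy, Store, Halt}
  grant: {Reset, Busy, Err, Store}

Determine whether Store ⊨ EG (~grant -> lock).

Yes

Sat(~grant) = {Crit, Load, Halt}
Sat(~grant -> lock) = {Reset, Busy, Err, Store, Halt}
EG (~grant -> lock): greatest fixpoint, start Z0 = {Reset, Busy, Err, Store, Halt}, keep only states in Sat with some successor in Z. Z1 = {Reset, Err, Store, Halt}; Z2 = {Reset, Store, Halt}; Z3 = {Reset, Store}; fixed.
Sat(EG (~grant -> lock)) = {Reset, Store}
Store ∈ Sat(EG (~grant -> lock)) = {Reset, Store}, so the formula holds at Store.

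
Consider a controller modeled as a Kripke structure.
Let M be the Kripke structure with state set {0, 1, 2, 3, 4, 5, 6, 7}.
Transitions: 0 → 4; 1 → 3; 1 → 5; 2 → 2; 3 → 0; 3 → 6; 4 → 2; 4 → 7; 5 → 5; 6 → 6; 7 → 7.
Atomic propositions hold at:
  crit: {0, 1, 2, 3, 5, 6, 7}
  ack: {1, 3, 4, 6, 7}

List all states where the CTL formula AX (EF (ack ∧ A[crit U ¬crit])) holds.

Sat(¬crit) = {4}
A[crit U ¬crit]: least fixpoint, start Z0 = Sat(¬crit) = {4}, add states in Sat(crit) with every successor in Z. Z1 = {0, 4}; fixed.
Sat(A[crit U ¬crit]) = {0, 4}
Sat(ack ∧ A[crit U ¬crit]) = {4}
EF (ack ∧ A[crit U ¬crit]): least fixpoint, start Z0 = {4}, add states with some successor in Z. Z1 = {0, 4}; Z2 = {0, 3, 4}; Z3 = {0, 1, 3, 4}; fixed.
Sat(EF (ack ∧ A[crit U ¬crit])) = {0, 1, 3, 4}
Sat(AX (EF (ack ∧ A[crit U ¬crit]))) = {s : every successor in {0, 1, 3, 4}} = {0}

{0}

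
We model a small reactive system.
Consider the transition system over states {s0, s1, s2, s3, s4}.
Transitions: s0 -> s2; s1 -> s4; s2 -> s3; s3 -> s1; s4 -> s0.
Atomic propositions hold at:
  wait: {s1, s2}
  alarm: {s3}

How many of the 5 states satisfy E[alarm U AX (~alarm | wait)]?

Sat(~alarm) = {s0, s1, s2, s4}
Sat(~alarm | wait) = {s0, s1, s2, s4}
Sat(AX (~alarm | wait)) = {s : every successor in {s0, s1, s2, s4}} = {s0, s1, s3, s4}
E[alarm U AX (~alarm | wait)]: least fixpoint, start Z0 = Sat(AX (~alarm | wait)) = {s0, s1, s3, s4}, add states in Sat(alarm) with some successor in Z. Already a fixed point.
Sat(E[alarm U AX (~alarm | wait)]) = {s0, s1, s3, s4}
|Sat(E[alarm U AX (~alarm | wait)])| = |{s0, s1, s3, s4}| = 4.

4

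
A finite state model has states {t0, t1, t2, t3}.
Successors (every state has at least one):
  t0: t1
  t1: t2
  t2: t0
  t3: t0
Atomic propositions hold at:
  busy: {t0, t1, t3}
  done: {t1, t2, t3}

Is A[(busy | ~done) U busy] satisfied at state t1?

Yes

Sat(~done) = {t0}
Sat(busy | ~done) = {t0, t1, t3}
A[(busy | ~done) U busy]: least fixpoint, start Z0 = Sat(busy) = {t0, t1, t3}, add states in Sat(busy | ~done) with every successor in Z. Already a fixed point.
Sat(A[(busy | ~done) U busy]) = {t0, t1, t3}
t1 ∈ Sat(A[(busy | ~done) U busy]) = {t0, t1, t3}, so the formula holds at t1.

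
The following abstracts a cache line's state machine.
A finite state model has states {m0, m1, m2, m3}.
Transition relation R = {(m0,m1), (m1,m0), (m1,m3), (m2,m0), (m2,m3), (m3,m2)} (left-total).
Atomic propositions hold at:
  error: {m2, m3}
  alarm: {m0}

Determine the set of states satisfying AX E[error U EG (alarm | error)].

{m3}

Sat(alarm | error) = {m0, m2, m3}
EG (alarm | error): greatest fixpoint, start Z0 = {m0, m2, m3}, keep only states in Sat with some successor in Z. Z1 = {m2, m3}; fixed.
Sat(EG (alarm | error)) = {m2, m3}
E[error U EG (alarm | error)]: least fixpoint, start Z0 = Sat(EG (alarm | error)) = {m2, m3}, add states in Sat(error) with some successor in Z. Already a fixed point.
Sat(E[error U EG (alarm | error)]) = {m2, m3}
Sat(AX E[error U EG (alarm | error)]) = {s : every successor in {m2, m3}} = {m3}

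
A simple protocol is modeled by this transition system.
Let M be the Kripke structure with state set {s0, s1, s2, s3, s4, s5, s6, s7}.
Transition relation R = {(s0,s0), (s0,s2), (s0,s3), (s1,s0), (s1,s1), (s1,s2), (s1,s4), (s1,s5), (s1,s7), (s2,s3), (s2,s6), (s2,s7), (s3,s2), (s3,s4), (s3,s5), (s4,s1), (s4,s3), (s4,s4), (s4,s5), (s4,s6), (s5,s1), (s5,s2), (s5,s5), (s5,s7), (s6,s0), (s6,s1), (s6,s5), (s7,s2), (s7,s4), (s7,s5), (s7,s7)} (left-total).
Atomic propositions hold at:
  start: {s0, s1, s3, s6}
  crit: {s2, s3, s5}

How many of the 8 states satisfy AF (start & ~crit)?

Sat(~crit) = {s0, s1, s4, s6, s7}
Sat(start & ~crit) = {s0, s1, s6}
AF (start & ~crit): least fixpoint, start Z0 = {s0, s1, s6}, add states with every successor in Z. Already a fixed point.
Sat(AF (start & ~crit)) = {s0, s1, s6}
|Sat(AF (start & ~crit))| = |{s0, s1, s6}| = 3.

3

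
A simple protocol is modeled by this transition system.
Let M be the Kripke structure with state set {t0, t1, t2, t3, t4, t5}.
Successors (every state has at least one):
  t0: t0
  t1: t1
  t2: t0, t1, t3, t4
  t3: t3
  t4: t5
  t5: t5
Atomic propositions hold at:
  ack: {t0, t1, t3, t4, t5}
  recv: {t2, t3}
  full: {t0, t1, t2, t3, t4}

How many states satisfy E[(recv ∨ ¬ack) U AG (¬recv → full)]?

Sat(¬ack) = {t2}
Sat(recv ∨ ¬ack) = {t2, t3}
Sat(¬recv) = {t0, t1, t4, t5}
Sat(¬recv → full) = {t0, t1, t2, t3, t4}
AG (¬recv → full): greatest fixpoint, start Z0 = {t0, t1, t2, t3, t4}, keep only states in Sat with every successor in Z. Z1 = {t0, t1, t2, t3}; Z2 = {t0, t1, t3}; fixed.
Sat(AG (¬recv → full)) = {t0, t1, t3}
E[(recv ∨ ¬ack) U AG (¬recv → full)]: least fixpoint, start Z0 = Sat(AG (¬recv → full)) = {t0, t1, t3}, add states in Sat(recv ∨ ¬ack) with some successor in Z. Z1 = {t0, t1, t2, t3}; fixed.
Sat(E[(recv ∨ ¬ack) U AG (¬recv → full)]) = {t0, t1, t2, t3}
|Sat(E[(recv ∨ ¬ack) U AG (¬recv → full)])| = |{t0, t1, t2, t3}| = 4.

4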